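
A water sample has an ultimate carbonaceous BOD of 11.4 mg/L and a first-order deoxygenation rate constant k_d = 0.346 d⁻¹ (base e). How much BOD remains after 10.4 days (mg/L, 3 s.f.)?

L ≈ 0.312 mg/L

L_t = L₀ e^(−k_d t) = 11.4 × e^(−0.346×10.4) = 11.4 × 0.02737 = 0.3120 mg/L.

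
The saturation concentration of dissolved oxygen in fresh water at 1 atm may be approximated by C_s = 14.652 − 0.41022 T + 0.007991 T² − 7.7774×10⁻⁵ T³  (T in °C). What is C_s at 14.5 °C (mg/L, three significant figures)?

C_s ≈ 10.1 mg/L

C_s = 14.652 − 0.41022×14.5 + 0.007991×14.5² − 7.7774×10⁻⁵×14.5³ = 10.15 mg/L.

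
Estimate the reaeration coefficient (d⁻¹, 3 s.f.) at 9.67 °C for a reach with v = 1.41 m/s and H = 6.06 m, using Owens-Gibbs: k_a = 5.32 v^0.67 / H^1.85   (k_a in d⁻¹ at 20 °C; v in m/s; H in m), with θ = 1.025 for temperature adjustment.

k_a(20) = 5.32 × 1.41^0.67 / 6.06^1.85 = 5.32 × 1.259 / 28.03 = 0.2390 d⁻¹.
k_a(9.67) = 0.2390 × 1.025^(9.67−20) = 0.2390 × 0.7749 = 0.1852 d⁻¹.

k_a ≈ 0.185 d⁻¹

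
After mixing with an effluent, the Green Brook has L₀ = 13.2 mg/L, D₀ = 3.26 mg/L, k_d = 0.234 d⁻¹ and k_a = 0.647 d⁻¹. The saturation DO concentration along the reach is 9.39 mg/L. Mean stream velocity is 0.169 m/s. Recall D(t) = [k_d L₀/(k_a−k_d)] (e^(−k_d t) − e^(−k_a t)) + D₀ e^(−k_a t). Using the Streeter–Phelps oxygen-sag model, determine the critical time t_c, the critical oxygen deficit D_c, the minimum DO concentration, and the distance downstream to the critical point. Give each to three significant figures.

t_c ≈ 1.08 d; D_c ≈ 3.71 mg/L; min DO ≈ 5.68 mg/L; x_c ≈ 15.7 km

With k_a/k_d = 2.765 and 1 − D₀(k_a−k_d)/(k_d L₀) = 0.5641,
t_c = ln(2.765 × 0.5641) / (0.647 − 0.234) = ln(1.560) / 0.4130 = 0.4445/0.4130 = 1.076 d.
L(t_c) = L₀ e^(−k_d t_c) = 13.2 × 0.7774 = 10.26 mg/L, and at the critical point k_a D_c = k_d L, so D_c = (0.234/0.647) × 10.26 = 3.711 mg/L.
Minimum DO = C_s − D_c = 9.39 − 3.711 = 5.679 mg/L.
x_c = v t_c = 0.169 m/s × 1.076 d × 86400 s/d = 15720 m ≈ 15.7 km.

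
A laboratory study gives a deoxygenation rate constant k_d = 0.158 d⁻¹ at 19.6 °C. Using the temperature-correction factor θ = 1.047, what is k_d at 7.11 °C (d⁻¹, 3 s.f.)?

k_d(T₂) = k_d(T₁) · θ^(T₂−T₁) = 0.158 × 1.047^(7.11−19.6)
= 0.158 × 1.047^-12.5 = 0.158 × 0.5635 = 0.08903 d⁻¹.

k_d ≈ 0.0890 d⁻¹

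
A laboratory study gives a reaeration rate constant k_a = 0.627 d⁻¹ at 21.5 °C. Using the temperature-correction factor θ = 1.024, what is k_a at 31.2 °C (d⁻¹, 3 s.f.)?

k_a ≈ 0.789 d⁻¹

k_a(T₂) = k_a(T₁) · θ^(T₂−T₁) = 0.627 × 1.024^(31.2−21.5)
= 0.627 × 1.024^9.70 = 0.627 × 1.259 = 0.7892 d⁻¹.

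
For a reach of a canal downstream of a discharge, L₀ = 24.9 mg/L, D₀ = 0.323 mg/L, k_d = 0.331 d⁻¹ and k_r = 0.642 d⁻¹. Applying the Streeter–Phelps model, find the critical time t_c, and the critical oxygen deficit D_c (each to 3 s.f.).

t_c ≈ 2.09 d; D_c ≈ 6.43 mg/L

At the critical point dD/dt = 0, so k_d L₀ e^(−k_d t) = k_r D. Substituting D(t) from the Streeter–Phelps equation and solving for t gives
t_c = ln[(k_r/k_d)(1 − D₀(k_r−k_d)/(k_d L₀))] / (k_r−k_d).
Here k_r−k_d = 0.3110 d⁻¹ and 1 − D₀(k_r−k_d)/(k_d L₀) = 1 − 0.323×0.3110/(0.331×24.9) = 0.9878, so
t_c = ln(1.940 × 0.9878) / 0.3110 = 0.6502 / 0.3110 = 2.091 d.
L(t_c) = L₀ e^(−k_d t_c) = 24.9 × 0.5006 = 12.46 mg/L, and at the critical point k_r D_c = k_d L, so D_c = (0.331/0.642) × 12.46 = 6.426 mg/L.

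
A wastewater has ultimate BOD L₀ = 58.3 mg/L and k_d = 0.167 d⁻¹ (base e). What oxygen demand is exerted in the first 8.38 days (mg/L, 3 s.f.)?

y ≈ 43.9 mg/L

y_t = L₀(1 − e^(−k_d t)) = 58.3 × (1 − e^(−0.167×8.38))
= 58.3 × (1 − 0.2467) = 58.3 × 0.7533 = 43.92 mg/L.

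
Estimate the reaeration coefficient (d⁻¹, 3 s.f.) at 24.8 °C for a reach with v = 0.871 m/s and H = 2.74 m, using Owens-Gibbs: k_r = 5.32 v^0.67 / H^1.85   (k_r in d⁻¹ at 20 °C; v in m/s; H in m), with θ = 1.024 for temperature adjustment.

k_r ≈ 0.842 d⁻¹

k_r(20) = 5.32 × 0.871^0.67 / 2.74^1.85 = 5.32 × 0.9116 / 6.454 = 0.7514 d⁻¹.
k_r(24.8) = 0.7514 × 1.024^(24.8−20) = 0.7514 × 1.121 = 0.8420 d⁻¹.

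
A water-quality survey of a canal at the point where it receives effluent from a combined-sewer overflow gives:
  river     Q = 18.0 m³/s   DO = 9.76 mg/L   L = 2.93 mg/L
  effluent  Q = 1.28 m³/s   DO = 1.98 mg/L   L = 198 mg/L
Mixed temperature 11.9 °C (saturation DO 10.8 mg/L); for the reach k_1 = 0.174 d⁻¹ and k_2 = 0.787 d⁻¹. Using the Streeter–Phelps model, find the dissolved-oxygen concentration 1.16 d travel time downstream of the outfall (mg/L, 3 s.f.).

Mixed DO = (18.0×9.76 + 1.28×1.98)/(18.0+1.28) = 178.2/19.28 = 9.243 mg/L.
Mixed L₀ = (18.0×2.93 + 1.28×198)/(19.28) = 306.2/19.28 = 15.88 mg/L.
Initial deficit D₀ = C_s − DO₀ = 10.8 − 9.243 = 1.557 mg/L.
D(1.16) = [0.174×15.88/(0.787−0.174)](e^(−0.174×1.16) − e^(−0.787×1.16)) + 1.557 e^(−0.787×1.16)
= 4.508 × (0.8172 − 0.4014) + 1.557 × 0.4014 = 2.499 mg/L.
DO = 10.8 − 2.499 = 8.301 mg/L.

DO ≈ 8.30 mg/L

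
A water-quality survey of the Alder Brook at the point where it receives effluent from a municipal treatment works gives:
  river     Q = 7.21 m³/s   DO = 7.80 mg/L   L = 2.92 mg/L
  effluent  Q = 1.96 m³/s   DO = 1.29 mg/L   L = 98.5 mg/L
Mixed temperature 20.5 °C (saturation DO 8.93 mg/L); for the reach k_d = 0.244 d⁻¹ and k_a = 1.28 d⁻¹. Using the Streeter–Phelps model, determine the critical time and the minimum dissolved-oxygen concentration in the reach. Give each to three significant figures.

t_c ≈ 1.01 d; minimum DO ≈ 5.45 mg/L

Mixed DO = (7.21×7.80 + 1.96×1.29)/(7.21+1.96) = 58.77/9.170 = 6.409 mg/L.
Mixed L₀ = (7.21×2.92 + 1.96×98.5)/(9.170) = 214.1/9.170 = 23.35 mg/L.
Initial deficit D₀ = C_s − DO₀ = 8.93 − 6.409 = 2.521 mg/L.
t_c = (1/1.036) ln[(1.28/0.244)(1 − 2.521×1.036/(0.244×23.35))] = 0.9653 × ln(2.841) = 1.008 d.
D_c = (0.244/1.28) × 23.35 × e^(−0.244×1.008) = 0.1906 × 23.35 × 0.7820 = 3.481 mg/L.
Minimum DO = 8.93 − 3.481 = 5.449 mg/L.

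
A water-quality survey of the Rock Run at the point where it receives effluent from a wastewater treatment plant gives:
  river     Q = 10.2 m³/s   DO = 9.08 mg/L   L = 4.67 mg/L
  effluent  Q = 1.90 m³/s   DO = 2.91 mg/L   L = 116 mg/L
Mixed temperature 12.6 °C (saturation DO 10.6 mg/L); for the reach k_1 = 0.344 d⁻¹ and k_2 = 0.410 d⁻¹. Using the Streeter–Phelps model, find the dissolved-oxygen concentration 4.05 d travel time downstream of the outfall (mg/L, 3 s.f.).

DO ≈ 3.40 mg/L

Mixed DO = (10.2×9.08 + 1.90×2.91)/(10.2+1.90) = 98.14/12.10 = 8.111 mg/L.
Mixed L₀ = (10.2×4.67 + 1.90×116)/(12.10) = 268.0/12.10 = 22.15 mg/L.
Initial deficit D₀ = C_s − DO₀ = 10.6 − 8.111 = 2.489 mg/L.
D(4.05) = [0.344×22.15/(0.410−0.344)](e^(−0.344×4.05) − e^(−0.410×4.05)) + 2.489 e^(−0.410×4.05)
= 115.5 × (0.2483 − 0.1900) + 2.489 × 0.1900 = 7.197 mg/L.
DO = 10.6 − 7.197 = 3.403 mg/L.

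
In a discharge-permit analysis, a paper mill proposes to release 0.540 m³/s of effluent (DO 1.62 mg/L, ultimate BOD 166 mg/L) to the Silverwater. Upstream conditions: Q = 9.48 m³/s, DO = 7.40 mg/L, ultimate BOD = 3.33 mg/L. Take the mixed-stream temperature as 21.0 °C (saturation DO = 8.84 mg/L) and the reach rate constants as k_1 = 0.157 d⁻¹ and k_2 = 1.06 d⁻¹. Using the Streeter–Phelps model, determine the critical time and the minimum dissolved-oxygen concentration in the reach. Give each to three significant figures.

t_c ≈ 0.134 d; minimum DO ≈ 7.09 mg/L

Mixed DO = (9.48×7.40 + 0.540×1.62)/(9.48+0.540) = 71.03/10.02 = 7.089 mg/L.
Mixed L₀ = (9.48×3.33 + 0.540×166)/(10.02) = 121.2/10.02 = 12.10 mg/L.
Initial deficit D₀ = C_s − DO₀ = 8.84 − 7.089 = 1.751 mg/L.
t_c = (1/0.9030) ln[(1.06/0.157)(1 − 1.751×0.9030/(0.157×12.10))] = 1.107 × ln(1.129) = 0.1343 d.
D_c = (0.157/1.06) × 12.10 × e^(−0.157×0.1343) = 0.1481 × 12.10 × 0.9791 = 1.754 mg/L.
Minimum DO = 8.84 − 1.754 = 7.086 mg/L.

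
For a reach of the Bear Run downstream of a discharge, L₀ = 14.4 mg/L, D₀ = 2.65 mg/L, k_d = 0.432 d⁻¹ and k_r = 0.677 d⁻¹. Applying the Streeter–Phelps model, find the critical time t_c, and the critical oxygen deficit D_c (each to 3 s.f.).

With k_r/k_d = 1.567 and 1 − D₀(k_r−k_d)/(k_d L₀) = 0.8956,
t_c = ln(1.567 × 0.8956) / (0.677 − 0.432) = ln(1.404) / 0.2450 = 0.3390/0.2450 = 1.384 d.
D_c = (k_d/k_r) L₀ e^(−k_d t_c) = (0.432/0.677) × 14.4 × e^(−0.432×1.384) = 0.6381 × 14.4 × 0.5500 = 5.054 mg/L.

t_c ≈ 1.38 d; D_c ≈ 5.05 mg/L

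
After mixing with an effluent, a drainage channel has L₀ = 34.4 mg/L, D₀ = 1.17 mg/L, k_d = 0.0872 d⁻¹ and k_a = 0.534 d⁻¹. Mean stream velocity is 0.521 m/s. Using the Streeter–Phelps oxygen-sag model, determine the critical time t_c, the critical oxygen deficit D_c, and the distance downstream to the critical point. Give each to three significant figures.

At the critical point dD/dt = 0, so k_d L₀ e^(−k_d t) = k_a D. Substituting D(t) from the Streeter–Phelps equation and solving for t gives
t_c = ln[(k_a/k_d)(1 − D₀(k_a−k_d)/(k_d L₀))] / (k_a−k_d).
Here k_a−k_d = 0.4468 d⁻¹ and 1 − D₀(k_a−k_d)/(k_d L₀) = 1 − 1.17×0.4468/(0.0872×34.4) = 0.8257, so
t_c = ln(6.124 × 0.8257) / 0.4468 = 1.621 / 0.4468 = 3.627 d.
L(t_c) = L₀ e^(−k_d t_c) = 34.4 × 0.7288 = 25.07 mg/L, and at the critical point k_a D_c = k_d L, so D_c = (0.0872/0.534) × 25.07 = 4.094 mg/L.
x_c = v t_c = 0.521 m/s × 3.627 d × 86400 s/d = 163300 m ≈ 163 km.

t_c ≈ 3.63 d; D_c ≈ 4.09 mg/L; x_c ≈ 163 km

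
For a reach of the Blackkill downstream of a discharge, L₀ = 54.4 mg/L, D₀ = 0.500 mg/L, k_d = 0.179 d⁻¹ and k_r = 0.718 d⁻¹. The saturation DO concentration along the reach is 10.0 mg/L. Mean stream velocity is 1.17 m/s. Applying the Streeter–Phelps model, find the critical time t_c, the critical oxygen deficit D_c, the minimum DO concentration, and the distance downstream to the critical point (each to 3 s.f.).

t_c ≈ 2.53 d; D_c ≈ 8.63 mg/L; min DO ≈ 1.37 mg/L; x_c ≈ 255 km

At the critical point dD/dt = 0, so k_d L₀ e^(−k_d t) = k_r D. Substituting D(t) from the Streeter–Phelps equation and solving for t gives
t_c = ln[(k_r/k_d)(1 − D₀(k_r−k_d)/(k_d L₀))] / (k_r−k_d).
Here k_r−k_d = 0.5390 d⁻¹ and 1 − D₀(k_r−k_d)/(k_d L₀) = 1 − 0.500×0.5390/(0.179×54.4) = 0.9723, so
t_c = ln(4.011 × 0.9723) / 0.5390 = 1.361 / 0.5390 = 2.525 d.
D_c = (k_d/k_r) L₀ e^(−k_d t_c) = (0.179/0.718) × 54.4 × e^(−0.179×2.525) = 0.2493 × 54.4 × 0.6364 = 8.630 mg/L.
Minimum DO = C_s − D_c = 10.0 − 8.630 = 1.370 mg/L.
x_c = v t_c = 1.17 m/s × 2.525 d × 86400 s/d = 255300 m ≈ 255 km.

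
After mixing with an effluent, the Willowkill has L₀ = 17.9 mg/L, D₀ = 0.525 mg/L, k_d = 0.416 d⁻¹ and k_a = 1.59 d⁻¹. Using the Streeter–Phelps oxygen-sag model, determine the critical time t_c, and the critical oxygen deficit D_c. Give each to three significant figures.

t_c = [1/(k_a−k_d)] ln[(k_a/k_d)(1 − D₀(k_a−k_d)/(k_d L₀))]
= [1/(1.59−0.416)] ln[(1.59/0.416)(1 − 0.525×1.174/(0.416×17.9))]
= (1/1.174) ln[3.822 × 0.9172] = 0.8518 × ln(3.506) = 0.8518 × 1.254 = 1.068 d.
D_c = (k_d/k_a) L₀ e^(−k_d t_c) = (0.416/1.59) × 17.9 × e^(−0.416×1.068) = 0.2616 × 17.9 × 0.6412 = 3.003 mg/L.

t_c ≈ 1.07 d; D_c ≈ 3.00 mg/L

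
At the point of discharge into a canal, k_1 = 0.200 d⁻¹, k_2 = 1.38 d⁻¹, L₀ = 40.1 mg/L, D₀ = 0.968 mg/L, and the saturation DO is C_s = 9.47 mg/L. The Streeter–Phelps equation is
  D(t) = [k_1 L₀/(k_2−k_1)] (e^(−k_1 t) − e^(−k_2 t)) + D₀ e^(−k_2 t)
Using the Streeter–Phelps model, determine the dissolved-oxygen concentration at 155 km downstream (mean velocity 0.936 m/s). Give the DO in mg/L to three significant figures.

DO ≈ 5.25 mg/L

Travel time t = x/v = 155 km / (0.936 m/s) = 155000 m / 0.936 m/s = 165600 s = 1.917 d.
k_1 L₀/(k_2−k_1) = 0.200×40.1/(1.38−0.200) = 8.020/1.180 = 6.797 mg/L.
e^(−k_1 t) = e^(−0.200×1.917) = 0.6816; e^(−k_2 t) = e^(−1.38×1.917) = 0.07101.
D = 6.797 × (0.6816 − 0.07101) + 0.968 × 0.07101 = 4.150 + 0.06874 = 4.219 mg/L.
DO = C_s − D = 9.47 − 4.219 = 5.251 mg/L.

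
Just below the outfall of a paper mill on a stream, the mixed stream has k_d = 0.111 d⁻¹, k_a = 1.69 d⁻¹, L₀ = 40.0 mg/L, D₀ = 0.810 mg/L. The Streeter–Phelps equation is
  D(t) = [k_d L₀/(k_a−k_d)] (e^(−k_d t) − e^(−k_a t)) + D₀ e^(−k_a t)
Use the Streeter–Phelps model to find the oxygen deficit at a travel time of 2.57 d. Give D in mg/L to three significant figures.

D ≈ 2.09 mg/L

k_d L₀/(k_a−k_d) = 0.111×40.0/(1.69−0.111) = 4.440/1.579 = 2.812 mg/L.
e^(−k_d t) = e^(−0.111×2.570) = 0.7518; e^(−k_a t) = e^(−1.69×2.570) = 0.01299.
D = 2.812 × (0.7518 − 0.01299) + 0.810 × 0.01299 = 2.077 + 0.01052 = 2.088 mg/L.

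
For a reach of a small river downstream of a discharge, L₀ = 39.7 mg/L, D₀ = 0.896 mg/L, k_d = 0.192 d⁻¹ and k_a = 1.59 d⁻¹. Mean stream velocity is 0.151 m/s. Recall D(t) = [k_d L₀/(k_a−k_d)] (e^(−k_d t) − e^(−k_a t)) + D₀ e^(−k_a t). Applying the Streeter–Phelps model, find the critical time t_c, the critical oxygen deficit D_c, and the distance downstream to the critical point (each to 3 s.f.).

At the critical point dD/dt = 0, so k_d L₀ e^(−k_d t) = k_a D. Substituting D(t) from the Streeter–Phelps equation and solving for t gives
t_c = ln[(k_a/k_d)(1 − D₀(k_a−k_d)/(k_d L₀))] / (k_a−k_d).
Here k_a−k_d = 1.398 d⁻¹ and 1 − D₀(k_a−k_d)/(k_d L₀) = 1 − 0.896×1.398/(0.192×39.7) = 0.8357, so
t_c = ln(8.281 × 0.8357) / 1.398 = 1.934 / 1.398 = 1.384 d.
D_c = (k_d/k_a) L₀ e^(−k_d t_c) = (0.192/1.59) × 39.7 × e^(−0.192×1.384) = 0.1208 × 39.7 × 0.7667 = 3.675 mg/L.
x_c = v t_c = 0.151 m/s × 1.384 d × 86400 s/d = 18050 m ≈ 18.1 km.

t_c ≈ 1.38 d; D_c ≈ 3.68 mg/L; x_c ≈ 18.1 km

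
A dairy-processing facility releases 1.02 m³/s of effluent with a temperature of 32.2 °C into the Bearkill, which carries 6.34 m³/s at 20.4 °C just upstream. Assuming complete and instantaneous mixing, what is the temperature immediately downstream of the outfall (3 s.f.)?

22.0 °C

Flow-weighted mixing: C = (Q_r C_r + Q_w C_w)/(Q_r + Q_w)
= (6.34×20.4 + 1.02×32.2)/(6.34 + 1.02) = 162.2/7.360 = 22.04 °C.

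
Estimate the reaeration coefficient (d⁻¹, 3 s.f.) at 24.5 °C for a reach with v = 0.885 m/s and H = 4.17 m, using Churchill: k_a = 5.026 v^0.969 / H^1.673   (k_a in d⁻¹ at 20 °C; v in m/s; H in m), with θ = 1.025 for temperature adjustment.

k_a(20) = 5.026 × 0.885^0.969 / 4.17^1.673 = 5.026 × 0.8884 / 10.90 = 0.4096 d⁻¹.
k_a(24.5) = 0.4096 × 1.025^(24.5−20) = 0.4096 × 1.118 = 0.4577 d⁻¹.

k_a ≈ 0.458 d⁻¹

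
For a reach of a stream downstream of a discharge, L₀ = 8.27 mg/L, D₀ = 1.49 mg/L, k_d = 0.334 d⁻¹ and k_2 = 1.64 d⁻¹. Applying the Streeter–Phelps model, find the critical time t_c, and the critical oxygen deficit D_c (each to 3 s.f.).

t_c = [1/(k_2−k_d)] ln[(k_2/k_d)(1 − D₀(k_2−k_d)/(k_d L₀))]
= [1/(1.64−0.334)] ln[(1.64/0.334)(1 − 1.49×1.306/(0.334×8.27))]
= (1/1.306) ln[4.910 × 0.2955] = 0.7657 × ln(1.451) = 0.7657 × 0.3722 = 0.2850 d.
D_c = (k_d/k_2) L₀ e^(−k_d t_c) = (0.334/1.64) × 8.27 × e^(−0.334×0.2850) = 0.2037 × 8.27 × 0.9092 = 1.531 mg/L.

t_c ≈ 0.285 d; D_c ≈ 1.53 mg/L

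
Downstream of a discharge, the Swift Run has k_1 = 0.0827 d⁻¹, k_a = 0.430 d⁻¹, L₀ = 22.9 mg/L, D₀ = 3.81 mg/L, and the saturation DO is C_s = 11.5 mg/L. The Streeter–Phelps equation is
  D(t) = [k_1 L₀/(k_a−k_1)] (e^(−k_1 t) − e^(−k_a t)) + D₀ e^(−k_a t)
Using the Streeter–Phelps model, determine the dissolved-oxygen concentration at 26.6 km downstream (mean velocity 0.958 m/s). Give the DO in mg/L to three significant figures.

DO ≈ 7.62 mg/L

Travel time t = x/v = 26.6 km / (0.958 m/s) = 26600 m / 0.958 m/s = 27770 s = 0.3214 d.
k_1 L₀/(k_a−k_1) = 0.0827×22.9/(0.430−0.0827) = 1.894/0.3473 = 5.453 mg/L.
e^(−k_1 t) = e^(−0.0827×0.3214) = 0.9738; e^(−k_a t) = e^(−0.430×0.3214) = 0.8709.
D = 5.453 × (0.9738 − 0.8709) + 3.81 × 0.8709 = 0.5608 + 3.318 = 3.879 mg/L.
DO = C_s − D = 11.5 − 3.879 = 7.621 mg/L.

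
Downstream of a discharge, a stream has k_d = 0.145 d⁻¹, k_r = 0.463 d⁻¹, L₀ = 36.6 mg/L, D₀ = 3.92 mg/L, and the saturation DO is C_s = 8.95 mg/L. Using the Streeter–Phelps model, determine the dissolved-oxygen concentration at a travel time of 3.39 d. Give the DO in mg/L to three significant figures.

DO ≈ 1.40 mg/L

k_d L₀/(k_r−k_d) = 0.145×36.6/(0.463−0.145) = 5.307/0.3180 = 16.69 mg/L.
e^(−k_d t) = e^(−0.145×3.390) = 0.6117; e^(−k_r t) = e^(−0.463×3.390) = 0.2081.
D = 16.69 × (0.6117 − 0.2081) + 3.92 × 0.2081 = 6.735 + 0.8159 = 7.550 mg/L.
DO = C_s − D = 8.95 − 7.550 = 1.400 mg/L.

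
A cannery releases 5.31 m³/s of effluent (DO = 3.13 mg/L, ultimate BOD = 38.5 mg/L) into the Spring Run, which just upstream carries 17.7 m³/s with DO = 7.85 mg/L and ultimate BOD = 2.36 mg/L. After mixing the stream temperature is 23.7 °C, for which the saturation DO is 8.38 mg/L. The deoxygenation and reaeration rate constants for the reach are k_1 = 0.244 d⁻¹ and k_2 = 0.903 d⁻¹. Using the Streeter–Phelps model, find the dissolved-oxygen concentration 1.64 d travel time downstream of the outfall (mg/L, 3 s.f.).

DO ≈ 6.26 mg/L

Mixed DO = (17.7×7.85 + 5.31×3.13)/(17.7+5.31) = 155.6/23.01 = 6.761 mg/L.
Mixed L₀ = (17.7×2.36 + 5.31×38.5)/(23.01) = 246.2/23.01 = 10.70 mg/L.
Initial deficit D₀ = C_s − DO₀ = 8.38 − 6.761 = 1.619 mg/L.
D(1.64) = [0.244×10.70/(0.903−0.244)](e^(−0.244×1.64) − e^(−0.903×1.64)) + 1.619 e^(−0.903×1.64)
= 3.962 × (0.6702 − 0.2274) + 1.619 × 0.2274 = 2.122 mg/L.
DO = 8.38 − 2.122 = 6.258 mg/L.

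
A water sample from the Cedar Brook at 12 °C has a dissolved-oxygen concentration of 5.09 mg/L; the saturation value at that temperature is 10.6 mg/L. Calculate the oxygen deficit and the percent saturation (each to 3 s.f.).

D = C_s − C = 10.6 − 5.09 = 5.51 mg/L.
% saturation = 5.09/10.6 × 100 = 48.0 %.

D ≈ 5.51 mg/L; 48.0 % saturation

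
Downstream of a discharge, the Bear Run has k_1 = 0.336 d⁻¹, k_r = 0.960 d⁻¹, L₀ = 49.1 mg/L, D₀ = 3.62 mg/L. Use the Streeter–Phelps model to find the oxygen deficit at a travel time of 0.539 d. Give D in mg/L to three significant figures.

k_1 L₀/(k_r−k_1) = 0.336×49.1/(0.960−0.336) = 16.50/0.6240 = 26.44 mg/L.
e^(−k_1 t) = e^(−0.336×0.5390) = 0.8343; e^(−k_r t) = e^(−0.960×0.5390) = 0.5960.
D = 26.44 × (0.8343 − 0.5960) + 3.62 × 0.5960 = 6.300 + 2.158 = 8.458 mg/L.

D ≈ 8.46 mg/L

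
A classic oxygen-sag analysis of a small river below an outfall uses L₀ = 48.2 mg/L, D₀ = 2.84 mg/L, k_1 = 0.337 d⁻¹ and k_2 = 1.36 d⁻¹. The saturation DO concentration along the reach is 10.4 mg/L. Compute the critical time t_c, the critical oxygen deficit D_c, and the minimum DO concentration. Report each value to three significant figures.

At the critical point dD/dt = 0, so k_1 L₀ e^(−k_1 t) = k_2 D. Substituting D(t) from the Streeter–Phelps equation and solving for t gives
t_c = ln[(k_2/k_1)(1 − D₀(k_2−k_1)/(k_1 L₀))] / (k_2−k_1).
Here k_2−k_1 = 1.023 d⁻¹ and 1 − D₀(k_2−k_1)/(k_1 L₀) = 1 − 2.84×1.023/(0.337×48.2) = 0.8211, so
t_c = ln(4.036 × 0.8211) / 1.023 = 1.198 / 1.023 = 1.171 d.
L(t_c) = L₀ e^(−k_1 t_c) = 48.2 × 0.6739 = 32.48 mg/L, and at the critical point k_2 D_c = k_1 L, so D_c = (0.337/1.36) × 32.48 = 8.049 mg/L.
Minimum DO = C_s − D_c = 10.4 − 8.049 = 2.351 mg/L.

t_c ≈ 1.17 d; D_c ≈ 8.05 mg/L; min DO ≈ 2.35 mg/L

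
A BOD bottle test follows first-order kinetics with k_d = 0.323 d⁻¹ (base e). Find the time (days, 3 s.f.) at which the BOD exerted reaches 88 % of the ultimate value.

t ≈ 6.56 d

y/L₀ = 1 − e^(−k_d t) = 0.88 ⇒ e^(−k_d t) = 0.120
t = −ln(0.120) / 0.323 = 2.120 / 0.323 = 6.564 d.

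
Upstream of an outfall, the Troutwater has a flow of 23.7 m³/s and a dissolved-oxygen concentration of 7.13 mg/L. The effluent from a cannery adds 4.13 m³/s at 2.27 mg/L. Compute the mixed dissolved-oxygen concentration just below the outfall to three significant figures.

6.41 mg/L

Flow-weighted mixing: C = (Q_r C_r + Q_w C_w)/(Q_r + Q_w)
= (23.7×7.13 + 4.13×2.27)/(23.7 + 4.13) = 178.4/27.83 = 6.409 mg/L.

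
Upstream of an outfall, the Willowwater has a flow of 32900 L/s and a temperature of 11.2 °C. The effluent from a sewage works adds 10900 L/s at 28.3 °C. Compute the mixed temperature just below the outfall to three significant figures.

Flow-weighted mixing: C = (Q_r C_r + Q_w C_w)/(Q_r + Q_w)
= (32900×11.2 + 10900×28.3)/(32900 + 10900) = 677000/43800 = 15.46 °C.

15.5 °C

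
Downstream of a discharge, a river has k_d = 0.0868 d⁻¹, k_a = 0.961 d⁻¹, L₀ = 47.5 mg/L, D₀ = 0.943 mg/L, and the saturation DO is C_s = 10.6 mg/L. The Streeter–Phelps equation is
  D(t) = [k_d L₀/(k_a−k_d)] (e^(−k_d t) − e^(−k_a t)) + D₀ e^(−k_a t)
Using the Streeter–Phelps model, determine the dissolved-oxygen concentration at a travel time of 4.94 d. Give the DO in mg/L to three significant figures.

k_d L₀/(k_a−k_d) = 0.0868×47.5/(0.961−0.0868) = 4.123/0.8742 = 4.716 mg/L.
e^(−k_d t) = e^(−0.0868×4.940) = 0.6513; e^(−k_a t) = e^(−0.961×4.940) = 0.008675.
D = 4.716 × (0.6513 − 0.008675) + 0.943 × 0.008675 = 3.031 + 0.008180 = 3.039 mg/L.
DO = C_s − D = 10.6 − 3.039 = 7.561 mg/L.

DO ≈ 7.56 mg/L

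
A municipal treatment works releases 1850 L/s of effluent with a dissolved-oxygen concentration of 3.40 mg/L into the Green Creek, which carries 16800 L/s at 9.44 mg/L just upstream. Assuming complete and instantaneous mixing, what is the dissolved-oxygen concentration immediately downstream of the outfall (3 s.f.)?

Flow-weighted mixing: C = (Q_r C_r + Q_w C_w)/(Q_r + Q_w)
= (16800×9.44 + 1850×3.40)/(16800 + 1850) = 164900/18650 = 8.841 mg/L.

8.84 mg/L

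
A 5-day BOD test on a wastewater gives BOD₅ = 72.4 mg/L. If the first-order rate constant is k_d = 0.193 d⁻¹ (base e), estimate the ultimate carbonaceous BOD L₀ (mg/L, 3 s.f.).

L₀ ≈ 117 mg/L

BOD₅ = L₀(1 − e^(−5k_d)) ⇒ L₀ = BOD₅ / (1 − e^(−5×0.193))
= 72.4 / (1 − 0.3810) = 72.4 / 0.6190 = 117.0 mg/L.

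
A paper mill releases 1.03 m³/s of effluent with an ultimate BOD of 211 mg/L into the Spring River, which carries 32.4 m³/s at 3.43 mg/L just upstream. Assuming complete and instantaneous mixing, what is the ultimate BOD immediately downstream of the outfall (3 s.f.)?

Flow-weighted mixing: C = (Q_r C_r + Q_w C_w)/(Q_r + Q_w)
= (32.4×3.43 + 1.03×211)/(32.4 + 1.03) = 328.5/33.43 = 9.825 mg/L.

9.83 mg/L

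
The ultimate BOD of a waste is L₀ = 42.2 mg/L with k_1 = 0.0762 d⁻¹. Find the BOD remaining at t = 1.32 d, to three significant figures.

L_t = L₀ e^(−k_1 t) = 42.2 × e^(−0.0762×1.32) = 42.2 × 0.9043 = 38.16 mg/L.

L ≈ 38.2 mg/L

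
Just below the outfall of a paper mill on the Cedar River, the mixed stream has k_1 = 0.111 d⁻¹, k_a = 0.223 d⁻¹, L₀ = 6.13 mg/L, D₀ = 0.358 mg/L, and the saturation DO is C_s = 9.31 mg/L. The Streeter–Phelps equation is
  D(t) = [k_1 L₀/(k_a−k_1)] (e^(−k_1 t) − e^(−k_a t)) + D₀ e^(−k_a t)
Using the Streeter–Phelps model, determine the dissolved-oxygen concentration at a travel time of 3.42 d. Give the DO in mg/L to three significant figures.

DO ≈ 7.82 mg/L

k_1 L₀/(k_a−k_1) = 0.111×6.13/(0.223−0.111) = 0.6804/0.1120 = 6.075 mg/L.
e^(−k_1 t) = e^(−0.111×3.420) = 0.6841; e^(−k_a t) = e^(−0.223×3.420) = 0.4664.
D = 6.075 × (0.6841 − 0.4664) + 0.358 × 0.4664 = 1.323 + 0.1670 = 1.490 mg/L.
DO = C_s − D = 9.31 − 1.490 = 7.820 mg/L.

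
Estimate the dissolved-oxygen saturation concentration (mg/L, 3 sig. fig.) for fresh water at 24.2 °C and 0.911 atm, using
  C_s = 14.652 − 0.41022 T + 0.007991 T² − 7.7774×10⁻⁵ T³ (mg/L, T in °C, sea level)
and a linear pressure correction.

At sea level: C_s = 14.652 − 0.41022×24.2 + 0.007991×24.2² − 7.7774×10⁻⁵×24.2³ = 8.302 mg/L.
Pressure correction: C_s' = 8.302 × 0.911 = 7.563 mg/L.

C_s ≈ 7.56 mg/L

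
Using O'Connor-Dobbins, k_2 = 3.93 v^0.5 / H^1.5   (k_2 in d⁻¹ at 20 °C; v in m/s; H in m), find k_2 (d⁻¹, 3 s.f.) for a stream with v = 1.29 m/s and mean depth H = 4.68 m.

k_2 = 3.93 × 1.29^0.5 / 4.68^1.5 = 3.93 × 1.136 / 10.12 = 0.4409 d⁻¹.

k_2 ≈ 0.441 d⁻¹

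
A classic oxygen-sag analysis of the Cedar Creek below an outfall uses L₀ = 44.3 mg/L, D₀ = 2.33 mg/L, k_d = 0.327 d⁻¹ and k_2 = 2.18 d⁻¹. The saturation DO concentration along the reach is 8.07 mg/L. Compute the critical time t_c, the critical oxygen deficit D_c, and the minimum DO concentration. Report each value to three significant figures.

t_c ≈ 0.833 d; D_c ≈ 5.06 mg/L; min DO ≈ 3.01 mg/L

At the critical point dD/dt = 0, so k_d L₀ e^(−k_d t) = k_2 D. Substituting D(t) from the Streeter–Phelps equation and solving for t gives
t_c = ln[(k_2/k_d)(1 − D₀(k_2−k_d)/(k_d L₀))] / (k_2−k_d).
Here k_2−k_d = 1.853 d⁻¹ and 1 − D₀(k_2−k_d)/(k_d L₀) = 1 − 2.33×1.853/(0.327×44.3) = 0.7020, so
t_c = ln(6.667 × 0.7020) / 1.853 = 1.543 / 1.853 = 0.8328 d.
D_c = (k_d/k_2) L₀ e^(−k_d t_c) = (0.327/2.18) × 44.3 × e^(−0.327×0.8328) = 0.1500 × 44.3 × 0.7616 = 5.061 mg/L.
Minimum DO = C_s − D_c = 8.07 − 5.061 = 3.009 mg/L.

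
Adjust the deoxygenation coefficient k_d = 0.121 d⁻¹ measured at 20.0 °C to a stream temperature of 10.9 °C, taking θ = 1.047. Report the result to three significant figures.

k_d(T₂) = k_d(T₁) · θ^(T₂−T₁) = 0.121 × 1.047^(10.9−20.0)
= 0.121 × 1.047^-9.10 = 0.121 × 0.6584 = 0.07967 d⁻¹.

k_d ≈ 0.0797 d⁻¹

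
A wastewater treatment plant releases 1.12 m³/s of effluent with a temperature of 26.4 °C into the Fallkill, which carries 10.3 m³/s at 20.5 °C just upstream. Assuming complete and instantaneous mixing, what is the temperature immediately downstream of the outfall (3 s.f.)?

21.1 °C

Flow-weighted mixing: C = (Q_r C_r + Q_w C_w)/(Q_r + Q_w)
= (10.3×20.5 + 1.12×26.4)/(10.3 + 1.12) = 240.7/11.42 = 21.08 °C.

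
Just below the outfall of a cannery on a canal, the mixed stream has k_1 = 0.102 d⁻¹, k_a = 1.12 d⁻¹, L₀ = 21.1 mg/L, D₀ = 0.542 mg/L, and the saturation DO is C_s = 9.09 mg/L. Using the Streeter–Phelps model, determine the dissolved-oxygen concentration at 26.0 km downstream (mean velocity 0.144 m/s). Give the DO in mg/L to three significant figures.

Travel time t = x/v = 26.0 km / (0.144 m/s) = 26000 m / 0.144 m/s = 180600 s = 2.090 d.
k_1 L₀/(k_a−k_1) = 0.102×21.1/(1.12−0.102) = 2.152/1.018 = 2.114 mg/L.
e^(−k_1 t) = e^(−0.102×2.090) = 0.8080; e^(−k_a t) = e^(−1.12×2.090) = 0.09628.
D = 2.114 × (0.8080 − 0.09628) + 0.542 × 0.09628 = 1.505 + 0.05218 = 1.557 mg/L.
DO = C_s − D = 9.09 − 1.557 = 7.533 mg/L.

DO ≈ 7.53 mg/L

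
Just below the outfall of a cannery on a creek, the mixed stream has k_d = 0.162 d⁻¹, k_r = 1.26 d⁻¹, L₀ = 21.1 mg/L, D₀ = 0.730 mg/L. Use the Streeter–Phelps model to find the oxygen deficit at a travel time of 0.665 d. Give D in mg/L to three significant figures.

D ≈ 1.76 mg/L

k_d L₀/(k_r−k_d) = 0.162×21.1/(1.26−0.162) = 3.418/1.098 = 3.113 mg/L.
e^(−k_d t) = e^(−0.162×0.6650) = 0.8979; e^(−k_r t) = e^(−1.26×0.6650) = 0.4326.
D = 3.113 × (0.8979 − 0.4326) + 0.730 × 0.4326 = 1.448 + 0.3158 = 1.764 mg/L.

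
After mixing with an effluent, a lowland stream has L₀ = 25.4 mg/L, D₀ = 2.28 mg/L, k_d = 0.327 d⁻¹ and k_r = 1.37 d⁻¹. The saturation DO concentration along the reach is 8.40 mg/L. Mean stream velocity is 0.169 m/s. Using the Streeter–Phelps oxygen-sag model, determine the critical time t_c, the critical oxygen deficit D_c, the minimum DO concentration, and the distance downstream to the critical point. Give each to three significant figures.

t_c ≈ 1.05 d; D_c ≈ 4.30 mg/L; min DO ≈ 4.10 mg/L; x_c ≈ 15.3 km

t_c = [1/(k_r−k_d)] ln[(k_r/k_d)(1 − D₀(k_r−k_d)/(k_d L₀))]
= [1/(1.37−0.327)] ln[(1.37/0.327)(1 − 2.28×1.043/(0.327×25.4))]
= (1/1.043) ln[4.190 × 0.7137] = 0.9588 × ln(2.990) = 0.9588 × 1.095 = 1.050 d.
L(t_c) = L₀ e^(−k_d t_c) = 25.4 × 0.7094 = 18.02 mg/L, and at the critical point k_r D_c = k_d L, so D_c = (0.327/1.37) × 18.02 = 4.301 mg/L.
Minimum DO = C_s − D_c = 8.40 − 4.301 = 4.099 mg/L.
x_c = v t_c = 0.169 m/s × 1.050 d × 86400 s/d = 15330 m ≈ 15.3 km.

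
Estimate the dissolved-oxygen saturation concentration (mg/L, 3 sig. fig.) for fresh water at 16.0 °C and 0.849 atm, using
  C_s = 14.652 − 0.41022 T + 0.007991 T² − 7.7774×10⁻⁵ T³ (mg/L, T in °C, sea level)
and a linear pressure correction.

C_s ≈ 8.33 mg/L

At sea level: C_s = 14.652 − 0.41022×16.0 + 0.007991×16.0² − 7.7774×10⁻⁵×16.0³ = 9.816 mg/L.
Pressure correction: C_s' = 9.816 × 0.849 = 8.333 mg/L.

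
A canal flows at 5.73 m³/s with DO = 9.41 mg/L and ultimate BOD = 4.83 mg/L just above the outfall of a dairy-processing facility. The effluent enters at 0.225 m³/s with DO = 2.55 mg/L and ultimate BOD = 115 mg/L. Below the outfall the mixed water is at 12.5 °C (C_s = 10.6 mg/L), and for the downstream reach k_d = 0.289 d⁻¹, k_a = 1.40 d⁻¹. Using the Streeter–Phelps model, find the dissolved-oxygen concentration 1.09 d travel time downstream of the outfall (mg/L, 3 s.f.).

Mixed DO = (5.73×9.41 + 0.225×2.55)/(5.73+0.225) = 54.49/5.955 = 9.151 mg/L.
Mixed L₀ = (5.73×4.83 + 0.225×115)/(5.955) = 53.55/5.955 = 8.993 mg/L.
Initial deficit D₀ = C_s − DO₀ = 10.6 − 9.151 = 1.449 mg/L.
D(1.09) = [0.289×8.993/(1.40−0.289)](e^(−0.289×1.09) − e^(−1.40×1.09)) + 1.449 e^(−1.40×1.09)
= 2.339 × (0.7298 − 0.2174) + 1.449 × 0.2174 = 1.514 mg/L.
DO = 10.6 − 1.514 = 9.086 mg/L.

DO ≈ 9.09 mg/L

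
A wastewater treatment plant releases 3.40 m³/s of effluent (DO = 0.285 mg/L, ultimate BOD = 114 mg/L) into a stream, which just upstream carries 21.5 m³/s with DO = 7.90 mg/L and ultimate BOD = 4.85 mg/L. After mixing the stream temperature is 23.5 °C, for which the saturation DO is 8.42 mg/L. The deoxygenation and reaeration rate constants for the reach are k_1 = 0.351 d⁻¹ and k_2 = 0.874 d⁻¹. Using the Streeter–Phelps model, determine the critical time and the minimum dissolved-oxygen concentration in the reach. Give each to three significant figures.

Mixed DO = (21.5×7.90 + 3.40×0.285)/(21.5+3.40) = 170.8/24.90 = 6.860 mg/L.
Mixed L₀ = (21.5×4.85 + 3.40×114)/(24.90) = 491.9/24.90 = 19.75 mg/L.
Initial deficit D₀ = C_s − DO₀ = 8.42 − 6.860 = 1.560 mg/L.
t_c = (1/0.5230) ln[(0.874/0.351)(1 − 1.560×0.5230/(0.351×19.75))] = 1.912 × ln(2.197) = 1.505 d.
D_c = (0.351/0.874) × 19.75 × e^(−0.351×1.505) = 0.4016 × 19.75 × 0.5896 = 4.678 mg/L.
Minimum DO = 8.42 − 4.678 = 3.742 mg/L.

t_c ≈ 1.51 d; minimum DO ≈ 3.74 mg/L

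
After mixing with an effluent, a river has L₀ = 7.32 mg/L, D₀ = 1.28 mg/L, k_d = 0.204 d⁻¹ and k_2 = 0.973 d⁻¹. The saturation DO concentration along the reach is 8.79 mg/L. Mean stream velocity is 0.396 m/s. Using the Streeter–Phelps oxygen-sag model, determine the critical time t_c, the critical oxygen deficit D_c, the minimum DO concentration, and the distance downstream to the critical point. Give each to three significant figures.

t_c ≈ 0.632 d; D_c ≈ 1.35 mg/L; min DO ≈ 7.44 mg/L; x_c ≈ 21.6 km

t_c = [1/(k_2−k_d)] ln[(k_2/k_d)(1 − D₀(k_2−k_d)/(k_d L₀))]
= [1/(0.973−0.204)] ln[(0.973/0.204)(1 − 1.28×0.7690/(0.204×7.32))]
= (1/0.7690) ln[4.770 × 0.3408] = 1.300 × ln(1.626) = 1.300 × 0.4859 = 0.6319 d.
D_c = (k_d/k_2) L₀ e^(−k_d t_c) = (0.204/0.973) × 7.32 × e^(−0.204×0.6319) = 0.2097 × 7.32 × 0.8791 = 1.349 mg/L.
Minimum DO = C_s − D_c = 8.79 − 1.349 = 7.441 mg/L.
x_c = v t_c = 0.396 m/s × 0.6319 d × 86400 s/d = 21620 m ≈ 21.6 km.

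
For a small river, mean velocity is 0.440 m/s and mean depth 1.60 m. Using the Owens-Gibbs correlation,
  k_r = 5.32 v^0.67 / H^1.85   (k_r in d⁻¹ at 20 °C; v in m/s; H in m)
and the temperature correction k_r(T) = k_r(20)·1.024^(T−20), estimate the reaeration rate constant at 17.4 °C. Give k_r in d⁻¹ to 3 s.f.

k_r(20) = 5.32 × 0.440^0.67 / 1.60^1.85 = 5.32 × 0.5769 / 2.386 = 1.286 d⁻¹.
k_r(17.4) = 1.286 × 1.024^(17.4−20) = 1.286 × 0.9402 = 1.210 d⁻¹.

k_r ≈ 1.21 d⁻¹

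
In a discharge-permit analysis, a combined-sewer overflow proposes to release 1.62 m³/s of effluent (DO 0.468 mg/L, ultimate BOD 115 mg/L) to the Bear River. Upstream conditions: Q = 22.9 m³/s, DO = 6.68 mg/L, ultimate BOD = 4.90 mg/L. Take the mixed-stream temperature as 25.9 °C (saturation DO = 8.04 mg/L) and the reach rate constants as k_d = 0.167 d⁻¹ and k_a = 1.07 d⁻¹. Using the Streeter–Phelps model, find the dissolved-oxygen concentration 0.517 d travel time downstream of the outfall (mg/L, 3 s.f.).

Mixed DO = (22.9×6.68 + 1.62×0.468)/(22.9+1.62) = 153.7/24.52 = 6.270 mg/L.
Mixed L₀ = (22.9×4.90 + 1.62×115)/(24.52) = 298.5/24.52 = 12.17 mg/L.
Initial deficit D₀ = C_s − DO₀ = 8.04 − 6.270 = 1.770 mg/L.
D(0.517) = [0.167×12.17/(1.07−0.167)](e^(−0.167×0.517) − e^(−1.07×0.517)) + 1.770 e^(−1.07×0.517)
= 2.251 × (0.9173 − 0.5751) + 1.770 × 0.5751 = 1.789 mg/L.
DO = 8.04 − 1.789 = 6.251 mg/L.

DO ≈ 6.25 mg/L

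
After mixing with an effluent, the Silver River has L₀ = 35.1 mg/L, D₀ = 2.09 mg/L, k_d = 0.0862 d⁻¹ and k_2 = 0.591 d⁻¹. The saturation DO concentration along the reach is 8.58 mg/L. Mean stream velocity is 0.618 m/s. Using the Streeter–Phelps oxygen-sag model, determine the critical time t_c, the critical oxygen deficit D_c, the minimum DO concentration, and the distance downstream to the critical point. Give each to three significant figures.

t_c = [1/(k_2−k_d)] ln[(k_2/k_d)(1 − D₀(k_2−k_d)/(k_d L₀))]
= [1/(0.591−0.0862)] ln[(0.591/0.0862)(1 − 2.09×0.5048/(0.0862×35.1))]
= (1/0.5048) ln[6.856 × 0.6513] = 1.981 × ln(4.465) = 1.981 × 1.496 = 2.964 d.
L(t_c) = L₀ e^(−k_d t_c) = 35.1 × 0.7745 = 27.19 mg/L, and at the critical point k_2 D_c = k_d L, so D_c = (0.0862/0.591) × 27.19 = 3.965 mg/L.
Minimum DO = C_s − D_c = 8.58 − 3.965 = 4.615 mg/L.
x_c = v t_c = 0.618 m/s × 2.964 d × 86400 s/d = 158300 m ≈ 158 km.

t_c ≈ 2.96 d; D_c ≈ 3.97 mg/L; min DO ≈ 4.61 mg/L; x_c ≈ 158 km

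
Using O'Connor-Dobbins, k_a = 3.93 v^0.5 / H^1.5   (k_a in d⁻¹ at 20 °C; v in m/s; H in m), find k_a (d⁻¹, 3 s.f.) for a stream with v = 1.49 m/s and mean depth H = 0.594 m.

k_a = 3.93 × 1.49^0.5 / 0.594^1.5 = 3.93 × 1.221 / 0.4578 = 10.48 d⁻¹.

k_a ≈ 10.5 d⁻¹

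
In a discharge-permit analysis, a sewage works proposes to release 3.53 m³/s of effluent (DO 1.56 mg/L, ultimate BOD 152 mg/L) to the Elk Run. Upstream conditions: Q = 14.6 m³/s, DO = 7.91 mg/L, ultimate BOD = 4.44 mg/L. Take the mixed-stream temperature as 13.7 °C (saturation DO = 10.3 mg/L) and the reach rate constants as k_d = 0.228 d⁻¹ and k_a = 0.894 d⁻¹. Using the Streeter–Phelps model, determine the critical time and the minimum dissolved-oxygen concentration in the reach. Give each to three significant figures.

t_c ≈ 1.47 d; minimum DO ≈ 4.25 mg/L

Mixed DO = (14.6×7.91 + 3.53×1.56)/(14.6+3.53) = 121.0/18.13 = 6.674 mg/L.
Mixed L₀ = (14.6×4.44 + 3.53×152)/(18.13) = 601.4/18.13 = 33.17 mg/L.
Initial deficit D₀ = C_s − DO₀ = 10.3 − 6.674 = 3.626 mg/L.
t_c = (1/0.6660) ln[(0.894/0.228)(1 − 3.626×0.6660/(0.228×33.17))] = 1.502 × ln(2.669) = 1.474 d.
D_c = (0.228/0.894) × 33.17 × e^(−0.228×1.474) = 0.2550 × 33.17 × 0.7146 = 6.045 mg/L.
Minimum DO = 10.3 − 6.045 = 4.255 mg/L.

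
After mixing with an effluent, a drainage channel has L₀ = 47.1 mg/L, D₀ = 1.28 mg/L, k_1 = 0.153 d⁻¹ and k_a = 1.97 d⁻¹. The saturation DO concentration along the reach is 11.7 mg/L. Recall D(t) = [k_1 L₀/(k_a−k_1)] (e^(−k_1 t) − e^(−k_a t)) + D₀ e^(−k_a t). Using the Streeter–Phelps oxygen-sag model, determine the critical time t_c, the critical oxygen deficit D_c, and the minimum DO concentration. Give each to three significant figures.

t_c = [1/(k_a−k_1)] ln[(k_a/k_1)(1 − D₀(k_a−k_1)/(k_1 L₀))]
= [1/(1.97−0.153)] ln[(1.97/0.153)(1 − 1.28×1.817/(0.153×47.1))]
= (1/1.817) ln[12.88 × 0.6773] = 0.5504 × ln(8.720) = 0.5504 × 2.166 = 1.192 d.
L(t_c) = L₀ e^(−k_1 t_c) = 47.1 × 0.8333 = 39.25 mg/L, and at the critical point k_a D_c = k_1 L, so D_c = (0.153/1.97) × 39.25 = 3.048 mg/L.
Minimum DO = C_s − D_c = 11.7 − 3.048 = 8.652 mg/L.

t_c ≈ 1.19 d; D_c ≈ 3.05 mg/L; min DO ≈ 8.65 mg/L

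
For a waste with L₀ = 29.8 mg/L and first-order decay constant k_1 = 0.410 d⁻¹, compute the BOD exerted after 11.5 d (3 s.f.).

y ≈ 29.5 mg/L

y_t = L₀(1 − e^(−k_1 t)) = 29.8 × (1 − e^(−0.410×11.5))
= 29.8 × (1 − 0.008960) = 29.8 × 0.9910 = 29.53 mg/L.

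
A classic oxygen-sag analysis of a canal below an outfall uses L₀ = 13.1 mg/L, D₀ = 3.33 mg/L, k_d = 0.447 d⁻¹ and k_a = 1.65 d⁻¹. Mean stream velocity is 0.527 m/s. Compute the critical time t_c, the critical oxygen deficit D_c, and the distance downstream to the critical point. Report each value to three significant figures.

t_c ≈ 0.128 d; D_c ≈ 3.35 mg/L; x_c ≈ 5.81 km

t_c = [1/(k_a−k_d)] ln[(k_a/k_d)(1 − D₀(k_a−k_d)/(k_d L₀))]
= [1/(1.65−0.447)] ln[(1.65/0.447)(1 − 3.33×1.203/(0.447×13.1))]
= (1/1.203) ln[3.691 × 0.3159] = 0.8313 × ln(1.166) = 0.8313 × 0.1536 = 0.1277 d.
L(t_c) = L₀ e^(−k_d t_c) = 13.1 × 0.9445 = 12.37 mg/L, and at the critical point k_a D_c = k_d L, so D_c = (0.447/1.65) × 12.37 = 3.352 mg/L.
x_c = v t_c = 0.527 m/s × 0.1277 d × 86400 s/d = 5813 m ≈ 5.81 km.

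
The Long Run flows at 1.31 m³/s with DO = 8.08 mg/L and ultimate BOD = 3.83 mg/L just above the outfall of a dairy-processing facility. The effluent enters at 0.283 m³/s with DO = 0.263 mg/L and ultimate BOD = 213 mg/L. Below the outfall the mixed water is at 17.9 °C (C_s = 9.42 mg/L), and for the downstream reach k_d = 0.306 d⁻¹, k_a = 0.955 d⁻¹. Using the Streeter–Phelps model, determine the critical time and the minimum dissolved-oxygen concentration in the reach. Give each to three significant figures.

t_c ≈ 1.52 d; minimum DO ≈ 1.17 mg/L

Mixed DO = (1.31×8.08 + 0.283×0.263)/(1.31+0.283) = 10.66/1.593 = 6.691 mg/L.
Mixed L₀ = (1.31×3.83 + 0.283×213)/(1.593) = 65.30/1.593 = 40.99 mg/L.
Initial deficit D₀ = C_s − DO₀ = 9.42 − 6.691 = 2.729 mg/L.
t_c = (1/0.6490) ln[(0.955/0.306)(1 − 2.729×0.6490/(0.306×40.99))] = 1.541 × ln(2.680) = 1.519 d.
D_c = (0.306/0.955) × 40.99 × e^(−0.306×1.519) = 0.3204 × 40.99 × 0.6282 = 8.251 mg/L.
Minimum DO = 9.42 − 8.251 = 1.169 mg/L.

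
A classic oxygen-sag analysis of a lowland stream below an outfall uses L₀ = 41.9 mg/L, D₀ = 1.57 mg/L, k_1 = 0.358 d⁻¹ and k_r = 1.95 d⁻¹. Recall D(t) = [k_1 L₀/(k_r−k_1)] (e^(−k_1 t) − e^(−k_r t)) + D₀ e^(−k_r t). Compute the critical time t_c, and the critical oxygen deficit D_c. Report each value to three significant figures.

t_c ≈ 0.950 d; D_c ≈ 5.47 mg/L

At the critical point dD/dt = 0, so k_1 L₀ e^(−k_1 t) = k_r D. Substituting D(t) from the Streeter–Phelps equation and solving for t gives
t_c = ln[(k_r/k_1)(1 − D₀(k_r−k_1)/(k_1 L₀))] / (k_r−k_1).
Here k_r−k_1 = 1.592 d⁻¹ and 1 − D₀(k_r−k_1)/(k_1 L₀) = 1 − 1.57×1.592/(0.358×41.9) = 0.8334, so
t_c = ln(5.447 × 0.8334) / 1.592 = 1.513 / 1.592 = 0.9502 d.
D_c = (k_1/k_r) L₀ e^(−k_1 t_c) = (0.358/1.95) × 41.9 × e^(−0.358×0.9502) = 0.1836 × 41.9 × 0.7116 = 5.474 mg/L.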